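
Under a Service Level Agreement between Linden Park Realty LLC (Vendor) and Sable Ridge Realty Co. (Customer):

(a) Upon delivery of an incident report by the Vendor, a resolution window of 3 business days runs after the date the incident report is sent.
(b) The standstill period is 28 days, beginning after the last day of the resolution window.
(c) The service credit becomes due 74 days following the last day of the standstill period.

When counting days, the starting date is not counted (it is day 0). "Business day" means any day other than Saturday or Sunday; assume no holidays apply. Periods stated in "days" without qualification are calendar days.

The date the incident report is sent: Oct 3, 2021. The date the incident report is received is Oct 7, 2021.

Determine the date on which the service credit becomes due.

From Sunday, Oct 3, 2021, 3 business days (Oct 4, Oct 5, Oct 6, skipping weekends) brings us to Wednesday, Oct 6, 2021, which is the last day of the resolution window.
The last day of the standstill period: Oct 6, 2021 + 28 days = Nov 3, 2021.
The date on which the service credit becomes due: Nov 3, 2021 + 74 days = Jan 16, 2022.

Jan 16, 2022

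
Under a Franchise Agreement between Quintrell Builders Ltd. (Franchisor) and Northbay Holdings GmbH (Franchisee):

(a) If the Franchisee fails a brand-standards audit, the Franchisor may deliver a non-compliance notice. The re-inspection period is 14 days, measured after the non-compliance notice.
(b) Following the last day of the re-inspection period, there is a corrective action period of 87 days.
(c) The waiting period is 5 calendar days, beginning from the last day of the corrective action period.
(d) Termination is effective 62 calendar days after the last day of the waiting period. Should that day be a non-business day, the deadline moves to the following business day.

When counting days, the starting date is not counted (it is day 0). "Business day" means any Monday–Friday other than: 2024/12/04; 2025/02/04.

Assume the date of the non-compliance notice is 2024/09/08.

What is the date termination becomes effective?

The last day of the re-inspection period: 2024/09/08 + 14 days = 2024/09/22.
The last day of the corrective action period: 2024/09/22 + 87 days = 2024/12/18.
Adding 5 calendar days to 2024/12/18 gives 2024/12/23, which is the last day of the waiting period.
The date termination becomes effective: 2024/12/23 + 62 days = 2025/02/23. That falls on a Sunday, so it rolls to the next business day, Monday, 2025/02/24.

2025/02/24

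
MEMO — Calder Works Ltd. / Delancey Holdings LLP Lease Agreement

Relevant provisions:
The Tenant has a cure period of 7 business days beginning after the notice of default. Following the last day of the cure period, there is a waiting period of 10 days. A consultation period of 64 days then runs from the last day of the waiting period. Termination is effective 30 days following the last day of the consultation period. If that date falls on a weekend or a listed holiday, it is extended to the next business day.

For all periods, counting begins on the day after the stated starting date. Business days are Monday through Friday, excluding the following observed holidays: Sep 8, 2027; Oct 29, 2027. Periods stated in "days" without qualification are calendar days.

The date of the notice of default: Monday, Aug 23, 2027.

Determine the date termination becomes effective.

The last day of the cure period: 7 business days after Monday, Aug 23, 2027, skipping weekends — Aug 24, Aug 25, Aug 26, Aug 27, Aug 30, Aug 31, Sep 1 — lands on Wednesday, Sep 1, 2027.
The last day of the waiting period: Sep 1, 2027 + 10 days = Sep 11, 2027.
The last day of the consultation period: Sep 11, 2027 + 64 days = Nov 14, 2027.
The date termination becomes effective: 30 calendar days after Nov 14, 2027 is Dec 14, 2027. Dec 14, 2027 is a Tuesday and is not a listed holiday, so no roll-forward applies.

Dec 14, 2027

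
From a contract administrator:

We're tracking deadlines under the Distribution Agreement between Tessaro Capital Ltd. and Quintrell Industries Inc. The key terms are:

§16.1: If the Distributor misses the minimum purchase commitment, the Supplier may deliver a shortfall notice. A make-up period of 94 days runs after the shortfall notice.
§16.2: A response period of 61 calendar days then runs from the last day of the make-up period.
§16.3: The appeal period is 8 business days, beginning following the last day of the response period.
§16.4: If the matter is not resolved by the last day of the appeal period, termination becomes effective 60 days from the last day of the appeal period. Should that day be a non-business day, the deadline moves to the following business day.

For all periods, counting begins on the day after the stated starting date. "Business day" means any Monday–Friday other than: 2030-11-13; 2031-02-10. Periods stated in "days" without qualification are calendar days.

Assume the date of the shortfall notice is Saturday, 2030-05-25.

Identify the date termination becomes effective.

2031-01-06

The last day of the make-up period: 2030-05-25 + 94 days = 2030-08-27.
The last day of the response period: 61 calendar days after 2030-08-27 is 2030-10-27.
The last day of the appeal period: 8 business days after Sunday, 2030-10-27, skipping weekends — Oct 28, Oct 29, Oct 30, Oct 31, Nov 1, Nov 4, Nov 5, Nov 6 — lands on Wednesday, 2030-11-06.
The date termination becomes effective: 60 calendar days after 2030-11-06 is 2031-01-05. That falls on a Sunday, so it rolls to the next business day, Monday, 2031-01-06.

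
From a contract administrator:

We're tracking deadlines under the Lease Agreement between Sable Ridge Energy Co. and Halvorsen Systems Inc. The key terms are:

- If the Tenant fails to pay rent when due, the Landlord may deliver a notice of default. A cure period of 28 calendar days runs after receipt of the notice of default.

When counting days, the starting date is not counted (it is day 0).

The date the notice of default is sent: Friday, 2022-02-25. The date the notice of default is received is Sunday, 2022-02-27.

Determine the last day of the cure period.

2022-03-27

The last day of the cure period: 2022-02-27 + 28 days = 2022-03-27.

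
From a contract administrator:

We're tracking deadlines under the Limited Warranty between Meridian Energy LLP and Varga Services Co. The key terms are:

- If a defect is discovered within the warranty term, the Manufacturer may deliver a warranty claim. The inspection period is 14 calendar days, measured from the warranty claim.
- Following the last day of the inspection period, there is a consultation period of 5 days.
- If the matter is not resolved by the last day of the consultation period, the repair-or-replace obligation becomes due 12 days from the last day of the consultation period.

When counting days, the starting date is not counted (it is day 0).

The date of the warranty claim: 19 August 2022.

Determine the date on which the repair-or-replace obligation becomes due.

19 September 2022

Adding 14 calendar days to 19 August 2022 gives 2 September 2022, which is the last day of the inspection period.
The last day of the consultation period: 5 calendar days after 2 September 2022 is 7 September 2022.
The date on which the repair-or-replace obligation becomes due: 12 calendar days after 7 September 2022 is 19 September 2022.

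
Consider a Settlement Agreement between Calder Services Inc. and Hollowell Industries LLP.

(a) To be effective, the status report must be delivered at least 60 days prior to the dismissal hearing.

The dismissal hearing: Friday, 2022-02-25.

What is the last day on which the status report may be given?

Counting back 60 calendar days from 2022-02-25 gives 2021-12-27.

2021-12-27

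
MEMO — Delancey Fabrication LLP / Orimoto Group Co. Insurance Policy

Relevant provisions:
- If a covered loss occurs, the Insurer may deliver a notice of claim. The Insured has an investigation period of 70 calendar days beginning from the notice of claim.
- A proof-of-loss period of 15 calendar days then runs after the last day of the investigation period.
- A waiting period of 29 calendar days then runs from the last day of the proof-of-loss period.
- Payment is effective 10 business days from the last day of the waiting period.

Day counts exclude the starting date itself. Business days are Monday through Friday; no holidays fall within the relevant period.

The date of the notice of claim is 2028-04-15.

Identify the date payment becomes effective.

2028-08-21

Adding 70 calendar days to 2028-04-15 gives 2028-06-24, which is the last day of the investigation period.
Adding 15 calendar days to 2028-06-24 gives 2028-07-09, which is the last day of the proof-of-loss period.
The last day of the waiting period: 29 calendar days after 2028-07-09 is 2028-08-07.
From Monday, 2028-08-07, 10 business days (Aug 8, Aug 9, Aug 10, Aug 11, Aug 14, Aug 15, Aug 16, Aug 17, Aug 18, Aug 21, skipping weekends) brings us to Monday, 2028-08-21, which is the date payment becomes effective.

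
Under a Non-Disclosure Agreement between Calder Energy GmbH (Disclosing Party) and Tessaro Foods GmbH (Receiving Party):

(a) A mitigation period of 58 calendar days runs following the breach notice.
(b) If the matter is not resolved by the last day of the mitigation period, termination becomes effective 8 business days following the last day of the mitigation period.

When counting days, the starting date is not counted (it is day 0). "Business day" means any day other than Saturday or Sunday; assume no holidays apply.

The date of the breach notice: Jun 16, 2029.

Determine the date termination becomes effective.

The last day of the mitigation period: Jun 16, 2029 + 58 days = Aug 13, 2029.
The date termination becomes effective: 8 business days after Monday, Aug 13, 2029, skipping weekends — Aug 14, Aug 15, Aug 16, Aug 17, Aug 20, Aug 21, Aug 22, Aug 23 — lands on Thursday, Aug 23, 2029.

Aug 23, 2029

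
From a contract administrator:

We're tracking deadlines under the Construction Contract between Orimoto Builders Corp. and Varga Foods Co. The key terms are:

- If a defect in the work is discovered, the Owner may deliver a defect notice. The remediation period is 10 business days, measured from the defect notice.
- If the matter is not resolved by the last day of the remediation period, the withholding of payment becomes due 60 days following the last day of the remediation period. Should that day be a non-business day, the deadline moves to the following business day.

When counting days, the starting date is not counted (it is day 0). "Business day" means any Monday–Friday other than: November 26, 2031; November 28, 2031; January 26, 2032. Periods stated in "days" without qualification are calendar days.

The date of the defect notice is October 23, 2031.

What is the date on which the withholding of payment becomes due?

January 5, 2032

The last day of the remediation period: counting 10 business days from Thursday, October 23, 2031 (Oct 24, Oct 27, Oct 28, Oct 29, Oct 30, Oct 31, Nov 3, Nov 4, Nov 5, Nov 6, skipping weekends) reaches Thursday, November 6, 2031.
The date on which the withholding of payment becomes due: November 6, 2031 + 60 days = January 5, 2032. January 5, 2032 is a Monday and is not a listed holiday, so no roll-forward applies.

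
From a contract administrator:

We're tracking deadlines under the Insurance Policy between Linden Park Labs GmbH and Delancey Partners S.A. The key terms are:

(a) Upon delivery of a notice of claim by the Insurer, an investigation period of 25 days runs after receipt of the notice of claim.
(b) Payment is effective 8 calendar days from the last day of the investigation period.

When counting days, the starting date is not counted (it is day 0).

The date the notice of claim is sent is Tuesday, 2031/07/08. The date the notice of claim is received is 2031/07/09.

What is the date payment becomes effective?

Adding 25 calendar days to 2031/07/09 gives 2031/08/03, which is the last day of the investigation period.
The date payment becomes effective: 8 calendar days after 2031/08/03 is 2031/08/11.

2031/08/11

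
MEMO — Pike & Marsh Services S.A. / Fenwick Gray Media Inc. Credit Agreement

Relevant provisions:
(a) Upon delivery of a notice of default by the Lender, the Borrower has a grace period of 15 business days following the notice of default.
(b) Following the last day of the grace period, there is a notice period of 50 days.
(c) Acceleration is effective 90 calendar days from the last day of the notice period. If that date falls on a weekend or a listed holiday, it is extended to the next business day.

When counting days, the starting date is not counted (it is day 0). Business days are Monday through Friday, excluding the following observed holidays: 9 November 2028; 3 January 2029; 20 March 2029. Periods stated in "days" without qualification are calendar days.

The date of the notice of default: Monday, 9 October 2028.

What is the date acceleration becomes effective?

The last day of the grace period: 15 business days after Monday, 9 October 2028, skipping weekends — Oct 10, Oct 11, Oct 12, Oct 13, …, Oct 26, Oct 27, Oct 30 — lands on Monday, 30 October 2028.
The last day of the notice period: 30 October 2028 + 50 days = 19 December 2028.
The date acceleration becomes effective: 90 calendar days after 19 December 2028 is 19 March 2029. 19 March 2029 is a Monday and is not a listed holiday, so no roll-forward applies.

19 March 2029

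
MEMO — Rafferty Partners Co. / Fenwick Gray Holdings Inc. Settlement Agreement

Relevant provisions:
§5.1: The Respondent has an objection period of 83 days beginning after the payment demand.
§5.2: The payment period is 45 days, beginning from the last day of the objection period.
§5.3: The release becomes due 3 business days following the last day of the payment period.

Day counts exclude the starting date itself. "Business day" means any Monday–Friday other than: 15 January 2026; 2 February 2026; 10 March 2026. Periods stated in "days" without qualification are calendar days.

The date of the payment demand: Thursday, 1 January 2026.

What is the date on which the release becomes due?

13 May 2026

The last day of the objection period: 1 January 2026 + 83 days = 25 March 2026.
Adding 45 calendar days to 25 March 2026 gives 9 May 2026, which is the last day of the payment period.
The date on which the release becomes due: 3 business days after Saturday, 9 May 2026, skipping weekends — May 11, May 12, May 13 — lands on Wednesday, 13 May 2026.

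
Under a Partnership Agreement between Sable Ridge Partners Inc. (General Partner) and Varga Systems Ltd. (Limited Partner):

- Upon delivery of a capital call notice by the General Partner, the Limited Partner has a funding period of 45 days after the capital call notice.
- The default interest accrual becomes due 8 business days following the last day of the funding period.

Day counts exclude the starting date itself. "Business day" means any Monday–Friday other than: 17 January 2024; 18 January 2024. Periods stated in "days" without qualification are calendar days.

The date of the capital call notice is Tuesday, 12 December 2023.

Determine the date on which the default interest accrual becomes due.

7 February 2024

Adding 45 calendar days to 12 December 2023 gives 26 January 2024, which is the last day of the funding period.
From Friday, 26 January 2024, 8 business days (Jan 29, Jan 30, Jan 31, Feb 1, Feb 2, Feb 5, Feb 6, Feb 7, skipping weekends) brings us to Wednesday, 7 February 2024, which is the date on which the default interest accrual becomes due.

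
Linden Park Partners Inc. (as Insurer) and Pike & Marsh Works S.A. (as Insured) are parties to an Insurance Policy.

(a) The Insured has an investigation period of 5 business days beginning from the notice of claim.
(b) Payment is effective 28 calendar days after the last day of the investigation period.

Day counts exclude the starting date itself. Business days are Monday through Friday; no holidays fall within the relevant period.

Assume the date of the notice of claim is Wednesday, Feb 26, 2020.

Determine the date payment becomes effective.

Apr 1, 2020

The last day of the investigation period: 5 business days after Wednesday, Feb 26, 2020, skipping weekends — Feb 27, Feb 28, Mar 2, Mar 3, Mar 4 — lands on Wednesday, Mar 4, 2020.
The date payment becomes effective: 28 calendar days after Mar 4, 2020 is Apr 1, 2020.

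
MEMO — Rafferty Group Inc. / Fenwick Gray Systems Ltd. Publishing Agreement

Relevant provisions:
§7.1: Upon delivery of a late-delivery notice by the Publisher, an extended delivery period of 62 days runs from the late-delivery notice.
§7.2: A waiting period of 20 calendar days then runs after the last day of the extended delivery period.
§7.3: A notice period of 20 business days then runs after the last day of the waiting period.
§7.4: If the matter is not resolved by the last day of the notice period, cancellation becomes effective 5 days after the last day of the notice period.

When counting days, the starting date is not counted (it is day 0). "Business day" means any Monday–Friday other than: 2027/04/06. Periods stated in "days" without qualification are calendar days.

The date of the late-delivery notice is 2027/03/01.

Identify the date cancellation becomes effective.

2027/06/23

The last day of the extended delivery period: 62 calendar days after 2027/03/01 is 2027/05/02.
The last day of the waiting period: 2027/05/02 + 20 days = 2027/05/22.
The last day of the notice period: 20 business days after Saturday, 2027/05/22, skipping weekends — May 24, May 25, May 26, May 27, …, Jun 16, Jun 17, Jun 18 — lands on Friday, 2027/06/18.
Adding 5 calendar days to 2027/06/18 gives 2027/06/23, which is the date cancellation becomes effective.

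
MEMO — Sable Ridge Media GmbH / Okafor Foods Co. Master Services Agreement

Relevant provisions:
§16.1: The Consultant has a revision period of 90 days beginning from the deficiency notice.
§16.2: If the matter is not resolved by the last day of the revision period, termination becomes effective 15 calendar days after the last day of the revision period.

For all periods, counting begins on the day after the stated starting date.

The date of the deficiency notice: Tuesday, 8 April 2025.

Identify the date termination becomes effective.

Adding 90 calendar days to 8 April 2025 gives 7 July 2025, which is the last day of the revision period.
The date termination becomes effective: 7 July 2025 + 15 days = 22 July 2025.

22 July 2025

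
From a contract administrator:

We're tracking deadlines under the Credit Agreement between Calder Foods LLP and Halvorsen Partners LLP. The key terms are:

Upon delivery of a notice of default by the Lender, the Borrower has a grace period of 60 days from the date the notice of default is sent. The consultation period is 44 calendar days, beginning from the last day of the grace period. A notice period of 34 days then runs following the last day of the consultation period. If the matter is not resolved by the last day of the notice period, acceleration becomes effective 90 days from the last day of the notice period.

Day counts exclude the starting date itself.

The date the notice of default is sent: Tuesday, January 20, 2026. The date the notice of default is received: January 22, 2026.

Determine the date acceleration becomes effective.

Adding 60 calendar days to January 20, 2026 gives March 21, 2026, which is the last day of the grace period.
Adding 44 calendar days to March 21, 2026 gives May 4, 2026, which is the last day of the consultation period.
The last day of the notice period: May 4, 2026 + 34 days = June 7, 2026.
Adding 90 calendar days to June 7, 2026 gives September 5, 2026, which is the date acceleration becomes effective.

September 5, 2026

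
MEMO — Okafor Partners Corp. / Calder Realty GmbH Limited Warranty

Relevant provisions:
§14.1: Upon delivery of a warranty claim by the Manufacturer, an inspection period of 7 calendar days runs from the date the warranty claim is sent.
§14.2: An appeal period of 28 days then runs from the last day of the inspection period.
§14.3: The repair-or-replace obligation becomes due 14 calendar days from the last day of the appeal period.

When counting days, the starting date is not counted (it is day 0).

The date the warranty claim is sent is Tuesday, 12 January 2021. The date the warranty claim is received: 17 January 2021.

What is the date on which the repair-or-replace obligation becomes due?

The last day of the inspection period: 7 calendar days after 12 January 2021 is 19 January 2021.
The last day of the appeal period: 19 January 2021 + 28 days = 16 February 2021.
Adding 14 calendar days to 16 February 2021 gives 2 March 2021, which is the date on which the repair-or-replace obligation becomes due.

2 March 2021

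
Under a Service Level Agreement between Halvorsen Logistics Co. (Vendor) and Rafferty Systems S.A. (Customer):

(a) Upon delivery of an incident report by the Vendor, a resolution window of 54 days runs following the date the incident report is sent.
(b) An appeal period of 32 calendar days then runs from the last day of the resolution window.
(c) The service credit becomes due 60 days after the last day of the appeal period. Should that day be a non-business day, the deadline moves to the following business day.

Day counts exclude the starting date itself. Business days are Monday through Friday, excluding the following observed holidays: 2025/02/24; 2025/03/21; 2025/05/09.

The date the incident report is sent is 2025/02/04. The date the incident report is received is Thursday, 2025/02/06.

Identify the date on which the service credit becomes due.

The last day of the resolution window: 54 calendar days after 2025/02/04 is 2025/03/30.
Adding 32 calendar days to 2025/03/30 gives 2025/05/01, which is the last day of the appeal period.
The date on which the service credit becomes due: 60 calendar days after 2025/05/01 is 2025/06/30. 2025/06/30 is a Monday and is not a listed holiday, so no roll-forward applies.

2025/06/30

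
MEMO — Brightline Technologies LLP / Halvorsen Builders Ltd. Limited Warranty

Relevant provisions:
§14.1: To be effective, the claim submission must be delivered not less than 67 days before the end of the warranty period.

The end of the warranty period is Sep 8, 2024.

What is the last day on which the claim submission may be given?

Counting back 67 calendar days from Sep 8, 2024 gives Jul 3, 2024.

Jul 3, 2024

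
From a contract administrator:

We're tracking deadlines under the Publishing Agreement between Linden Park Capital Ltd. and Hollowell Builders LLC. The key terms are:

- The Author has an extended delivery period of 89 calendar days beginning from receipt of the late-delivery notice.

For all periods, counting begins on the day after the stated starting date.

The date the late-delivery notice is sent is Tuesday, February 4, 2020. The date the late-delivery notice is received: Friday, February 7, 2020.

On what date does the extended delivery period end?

May 6, 2020

The last day of the extended delivery period: 89 calendar days after February 7, 2020 is May 6, 2020.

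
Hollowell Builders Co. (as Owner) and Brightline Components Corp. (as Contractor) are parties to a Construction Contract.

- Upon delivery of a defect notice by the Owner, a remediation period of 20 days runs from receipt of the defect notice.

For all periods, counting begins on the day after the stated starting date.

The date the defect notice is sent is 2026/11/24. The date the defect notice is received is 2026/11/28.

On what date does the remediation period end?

2026/12/18

The last day of the remediation period: 2026/11/28 + 20 days = 2026/12/18.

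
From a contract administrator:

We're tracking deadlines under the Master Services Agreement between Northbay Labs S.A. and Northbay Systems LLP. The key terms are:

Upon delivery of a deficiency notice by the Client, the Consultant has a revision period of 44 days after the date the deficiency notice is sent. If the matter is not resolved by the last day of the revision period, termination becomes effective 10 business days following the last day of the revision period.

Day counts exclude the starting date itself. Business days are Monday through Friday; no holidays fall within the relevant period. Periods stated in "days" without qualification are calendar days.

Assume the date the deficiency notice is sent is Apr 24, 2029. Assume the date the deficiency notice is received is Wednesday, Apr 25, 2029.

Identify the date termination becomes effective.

The last day of the revision period: 44 calendar days after Apr 24, 2029 is Jun 7, 2029.
From Thursday, Jun 7, 2029, 10 business days (Jun 8, Jun 11, Jun 12, Jun 13, Jun 14, Jun 15, Jun 18, Jun 19, Jun 20, Jun 21, skipping weekends) brings us to Thursday, Jun 21, 2029, which is the date termination becomes effective.

Jun 21, 2029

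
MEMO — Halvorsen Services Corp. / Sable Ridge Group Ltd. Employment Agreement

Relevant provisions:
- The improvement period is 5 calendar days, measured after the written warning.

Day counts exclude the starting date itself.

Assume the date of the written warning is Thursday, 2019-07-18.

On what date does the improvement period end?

Adding 5 calendar days to 2019-07-18 gives 2019-07-23, which is the last day of the improvement period.

2019-07-23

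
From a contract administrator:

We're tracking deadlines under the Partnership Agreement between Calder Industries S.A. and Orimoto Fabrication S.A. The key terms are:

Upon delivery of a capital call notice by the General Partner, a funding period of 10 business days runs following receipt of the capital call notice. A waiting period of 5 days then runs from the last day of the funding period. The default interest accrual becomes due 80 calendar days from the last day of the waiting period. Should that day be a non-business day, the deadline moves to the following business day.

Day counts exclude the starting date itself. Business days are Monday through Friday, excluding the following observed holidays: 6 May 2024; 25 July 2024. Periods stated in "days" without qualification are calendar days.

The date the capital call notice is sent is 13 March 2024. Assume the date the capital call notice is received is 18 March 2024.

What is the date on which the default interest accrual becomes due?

25 June 2024

The last day of the funding period: 10 business days after Monday, 18 March 2024, skipping weekends — Mar 19, Mar 20, Mar 21, Mar 22, Mar 25, Mar 26, Mar 27, Mar 28, Mar 29, Apr 1 — lands on Monday, 1 April 2024.
The last day of the waiting period: 1 April 2024 + 5 days = 6 April 2024.
The date on which the default interest accrual becomes due: 6 April 2024 + 80 days = 25 June 2024. 25 June 2024 is a Tuesday and is not a listed holiday, so no roll-forward applies.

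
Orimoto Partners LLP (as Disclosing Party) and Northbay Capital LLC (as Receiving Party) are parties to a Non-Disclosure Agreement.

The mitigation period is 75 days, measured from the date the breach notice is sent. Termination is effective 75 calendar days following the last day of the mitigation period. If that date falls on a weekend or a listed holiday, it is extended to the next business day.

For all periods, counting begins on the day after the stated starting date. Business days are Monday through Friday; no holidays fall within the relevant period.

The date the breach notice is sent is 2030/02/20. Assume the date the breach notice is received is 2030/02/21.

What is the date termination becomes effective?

Adding 75 calendar days to 2030/02/20 gives 2030/05/06, which is the last day of the mitigation period.
The date termination becomes effective: 2030/05/06 + 75 days = 2030/07/20. That falls on a Saturday, so it rolls to the next business day, Monday, 2030/07/22.

2030/07/22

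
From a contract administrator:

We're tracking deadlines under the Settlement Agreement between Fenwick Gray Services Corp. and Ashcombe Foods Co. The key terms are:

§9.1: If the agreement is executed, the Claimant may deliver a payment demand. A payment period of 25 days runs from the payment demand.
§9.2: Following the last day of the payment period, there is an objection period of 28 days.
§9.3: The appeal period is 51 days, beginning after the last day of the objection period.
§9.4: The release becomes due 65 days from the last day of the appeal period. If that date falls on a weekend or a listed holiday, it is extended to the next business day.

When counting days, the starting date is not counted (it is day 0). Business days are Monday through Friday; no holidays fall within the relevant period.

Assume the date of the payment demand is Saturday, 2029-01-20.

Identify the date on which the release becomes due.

2029-07-09

Adding 25 calendar days to 2029-01-20 gives 2029-02-14, which is the last day of the payment period.
The last day of the objection period: 2029-02-14 + 28 days = 2029-03-14.
The last day of the appeal period: 2029-03-14 + 51 days = 2029-05-04.
The date on which the release becomes due: 65 calendar days after 2029-05-04 is 2029-07-08. That falls on a Sunday, so it rolls to the next business day, Monday, 2029-07-09.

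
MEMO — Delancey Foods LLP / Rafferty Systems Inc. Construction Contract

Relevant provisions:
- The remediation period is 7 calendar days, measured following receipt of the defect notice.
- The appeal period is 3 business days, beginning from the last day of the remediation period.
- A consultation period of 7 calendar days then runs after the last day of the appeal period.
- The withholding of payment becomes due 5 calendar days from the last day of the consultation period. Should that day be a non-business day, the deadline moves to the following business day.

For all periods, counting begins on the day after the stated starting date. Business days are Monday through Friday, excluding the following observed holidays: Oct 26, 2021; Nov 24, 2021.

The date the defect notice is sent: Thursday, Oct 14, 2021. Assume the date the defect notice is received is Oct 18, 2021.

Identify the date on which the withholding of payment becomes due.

Nov 10, 2021

Adding 7 calendar days to Oct 18, 2021 gives Oct 25, 2021, which is the last day of the remediation period.
The last day of the appeal period: counting 3 business days from Monday, Oct 25, 2021 (Oct 27, Oct 28, Oct 29, skipping weekends and the listed holiday on Oct 26) reaches Friday, Oct 29, 2021.
Adding 7 calendar days to Oct 29, 2021 gives Nov 5, 2021, which is the last day of the consultation period.
Adding 5 calendar days to Nov 5, 2021 gives Nov 10, 2021, which is the date on which the withholding of payment becomes due. Nov 10, 2021 is a Wednesday and is not a listed holiday, so no roll-forward applies.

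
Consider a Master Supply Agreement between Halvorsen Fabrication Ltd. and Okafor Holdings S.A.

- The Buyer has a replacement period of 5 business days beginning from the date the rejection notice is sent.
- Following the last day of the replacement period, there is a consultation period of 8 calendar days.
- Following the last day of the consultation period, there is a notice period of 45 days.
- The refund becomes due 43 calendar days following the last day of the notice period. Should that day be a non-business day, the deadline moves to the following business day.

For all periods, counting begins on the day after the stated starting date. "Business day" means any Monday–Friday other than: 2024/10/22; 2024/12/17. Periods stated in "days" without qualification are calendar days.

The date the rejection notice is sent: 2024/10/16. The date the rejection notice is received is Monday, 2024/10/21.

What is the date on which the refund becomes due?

2025/01/28

The last day of the replacement period: counting 5 business days from Wednesday, 2024/10/16 (Oct 17, Oct 18, Oct 21, Oct 23, Oct 24, skipping weekends and the listed holiday on Oct 22) reaches Thursday, 2024/10/24.
Adding 8 calendar days to 2024/10/24 gives 2024/11/01, which is the last day of the consultation period.
Adding 45 calendar days to 2024/11/01 gives 2024/12/16, which is the last day of the notice period.
Adding 43 calendar days to 2024/12/16 gives 2025/01/28, which is the date on which the refund becomes due. 2025/01/28 is a Tuesday and is not a listed holiday, so no roll-forward applies.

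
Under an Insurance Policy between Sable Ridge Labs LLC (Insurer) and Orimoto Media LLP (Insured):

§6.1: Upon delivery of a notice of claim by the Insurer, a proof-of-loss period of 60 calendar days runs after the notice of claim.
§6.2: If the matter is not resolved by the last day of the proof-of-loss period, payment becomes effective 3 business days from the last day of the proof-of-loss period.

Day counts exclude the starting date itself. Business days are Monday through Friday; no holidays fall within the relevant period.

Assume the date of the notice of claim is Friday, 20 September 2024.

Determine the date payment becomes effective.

22 November 2024

Adding 60 calendar days to 20 September 2024 gives 19 November 2024, which is the last day of the proof-of-loss period.
The date payment becomes effective: 3 business days after Tuesday, 19 November 2024, skipping weekends — Nov 20, Nov 21, Nov 22 — lands on Friday, 22 November 2024.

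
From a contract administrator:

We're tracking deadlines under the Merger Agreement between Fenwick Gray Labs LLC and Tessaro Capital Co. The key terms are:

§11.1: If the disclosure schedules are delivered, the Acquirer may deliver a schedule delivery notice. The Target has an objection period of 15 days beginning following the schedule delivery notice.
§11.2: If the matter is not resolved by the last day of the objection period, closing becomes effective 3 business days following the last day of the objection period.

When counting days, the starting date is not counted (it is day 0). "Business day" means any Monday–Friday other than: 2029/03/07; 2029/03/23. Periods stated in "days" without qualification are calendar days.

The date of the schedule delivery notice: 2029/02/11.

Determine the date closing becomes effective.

2029/03/01

Adding 15 calendar days to 2029/02/11 gives 2029/02/26, which is the last day of the objection period.
The date closing becomes effective: counting 3 business days from Monday, 2029/02/26 (Feb 27, Feb 28, Mar 1, skipping weekends) reaches Thursday, 2029/03/01.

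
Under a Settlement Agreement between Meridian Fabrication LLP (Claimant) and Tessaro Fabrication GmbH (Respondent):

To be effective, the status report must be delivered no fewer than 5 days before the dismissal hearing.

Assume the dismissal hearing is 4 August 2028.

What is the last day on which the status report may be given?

Counting back 5 calendar days from 4 August 2028 gives 30 July 2028.

30 July 2028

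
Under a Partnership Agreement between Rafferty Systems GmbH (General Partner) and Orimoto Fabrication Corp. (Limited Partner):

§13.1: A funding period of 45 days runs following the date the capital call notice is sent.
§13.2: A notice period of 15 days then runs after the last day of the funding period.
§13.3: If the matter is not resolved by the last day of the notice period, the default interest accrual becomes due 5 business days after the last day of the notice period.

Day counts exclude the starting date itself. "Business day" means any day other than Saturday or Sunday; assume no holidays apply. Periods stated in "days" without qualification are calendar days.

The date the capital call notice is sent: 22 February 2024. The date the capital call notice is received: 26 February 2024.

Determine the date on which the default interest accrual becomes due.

29 April 2024

The last day of the funding period: 45 calendar days after 22 February 2024 is 7 April 2024.
The last day of the notice period: 15 calendar days after 7 April 2024 is 22 April 2024.
The date on which the default interest accrual becomes due: 5 business days after Monday, 22 April 2024, skipping weekends — Apr 23, Apr 24, Apr 25, Apr 26, Apr 29 — lands on Monday, 29 April 2024.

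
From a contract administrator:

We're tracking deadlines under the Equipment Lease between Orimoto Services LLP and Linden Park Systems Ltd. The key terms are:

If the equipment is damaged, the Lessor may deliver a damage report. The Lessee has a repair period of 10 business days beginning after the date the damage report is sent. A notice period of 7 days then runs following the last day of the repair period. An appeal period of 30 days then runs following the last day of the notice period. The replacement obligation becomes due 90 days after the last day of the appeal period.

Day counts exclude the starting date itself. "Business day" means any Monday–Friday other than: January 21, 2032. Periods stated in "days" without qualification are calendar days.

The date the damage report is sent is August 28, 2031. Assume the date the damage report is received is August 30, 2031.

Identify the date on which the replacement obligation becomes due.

January 16, 2032

The last day of the repair period: counting 10 business days from Thursday, August 28, 2031 (Aug 29, Sep 1, Sep 2, Sep 3, Sep 4, Sep 5, Sep 8, Sep 9, Sep 10, Sep 11, skipping weekends) reaches Thursday, September 11, 2031.
The last day of the notice period: 7 calendar days after September 11, 2031 is September 18, 2031.
The last day of the appeal period: September 18, 2031 + 30 days = October 18, 2031.
Adding 90 calendar days to October 18, 2031 gives January 16, 2032, which is the date on which the replacement obligation becomes due.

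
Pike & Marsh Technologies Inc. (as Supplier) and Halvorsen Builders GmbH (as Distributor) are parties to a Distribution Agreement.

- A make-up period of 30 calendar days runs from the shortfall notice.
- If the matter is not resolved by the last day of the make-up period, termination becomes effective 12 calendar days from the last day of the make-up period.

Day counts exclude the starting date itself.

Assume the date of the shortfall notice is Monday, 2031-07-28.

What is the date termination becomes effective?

2031-09-08

The last day of the make-up period: 30 calendar days after 2031-07-28 is 2031-08-27.
Adding 12 calendar days to 2031-08-27 gives 2031-09-08, which is the date termination becomes effective.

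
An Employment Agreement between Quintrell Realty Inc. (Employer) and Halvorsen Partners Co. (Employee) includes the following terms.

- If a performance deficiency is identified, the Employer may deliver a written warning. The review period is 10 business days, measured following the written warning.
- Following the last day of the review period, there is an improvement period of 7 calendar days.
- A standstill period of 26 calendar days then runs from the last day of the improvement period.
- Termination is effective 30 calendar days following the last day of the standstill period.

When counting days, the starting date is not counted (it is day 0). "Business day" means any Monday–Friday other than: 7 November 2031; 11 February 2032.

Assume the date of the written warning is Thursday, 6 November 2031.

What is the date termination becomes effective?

From Thursday, 6 November 2031, 10 business days (Nov 10, Nov 11, Nov 12, Nov 13, Nov 14, Nov 17, Nov 18, Nov 19, Nov 20, Nov 21, skipping weekends and the listed holiday on Nov 7) brings us to Friday, 21 November 2031, which is the last day of the review period.
Adding 7 calendar days to 21 November 2031 gives 28 November 2031, which is the last day of the improvement period.
Adding 26 calendar days to 28 November 2031 gives 24 December 2031, which is the last day of the standstill period.
The date termination becomes effective: 30 calendar days after 24 December 2031 is 23 January 2032.

23 January 2032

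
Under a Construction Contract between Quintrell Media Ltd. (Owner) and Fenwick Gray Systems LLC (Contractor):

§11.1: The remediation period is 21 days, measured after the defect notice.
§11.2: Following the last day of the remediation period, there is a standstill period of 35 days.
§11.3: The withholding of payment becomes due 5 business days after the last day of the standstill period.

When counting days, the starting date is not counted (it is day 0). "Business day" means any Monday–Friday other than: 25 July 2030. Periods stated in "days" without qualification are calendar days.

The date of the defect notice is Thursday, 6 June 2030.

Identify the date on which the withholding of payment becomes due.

8 August 2030

Adding 21 calendar days to 6 June 2030 gives 27 June 2030, which is the last day of the remediation period.
Adding 35 calendar days to 27 June 2030 gives 1 August 2030, which is the last day of the standstill period.
The date on which the withholding of payment becomes due: counting 5 business days from Thursday, 1 August 2030 (Aug 2, Aug 5, Aug 6, Aug 7, Aug 8, skipping weekends) reaches Thursday, 8 August 2030.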